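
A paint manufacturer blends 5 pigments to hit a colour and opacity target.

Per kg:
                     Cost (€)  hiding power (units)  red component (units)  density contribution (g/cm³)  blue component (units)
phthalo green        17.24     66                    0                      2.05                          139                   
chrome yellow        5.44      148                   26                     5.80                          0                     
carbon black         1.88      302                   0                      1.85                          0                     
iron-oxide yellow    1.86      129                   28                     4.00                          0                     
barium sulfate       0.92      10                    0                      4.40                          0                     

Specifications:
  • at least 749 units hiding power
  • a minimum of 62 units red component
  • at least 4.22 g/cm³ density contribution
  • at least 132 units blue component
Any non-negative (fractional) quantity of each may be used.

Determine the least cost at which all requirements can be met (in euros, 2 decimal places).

€22.98

Let x1 = kg of phthalo green, x2 = kg of chrome yellow, x3 = kg of carbon black, x4 = kg of iron-oxide yellow, x5 = kg of barium sulfate.
min 17.24x1 + 5.44x2 + 1.88x3 + 1.86x4 + 0.92x5 with:
  66x1 + 148x2 + 302x3 + 129x4 + 10x5 ≥ 749   (hiding power)
  26x2 + 28x4 ≥ 62   (red component)
  2.05x1 + 5.8x2 + 1.85x3 + 4x4 + 4.4x5 ≥ 4.22   (density contribution)
  139x1 ≥ 132   (blue component)
  x1, x2, x3, x4, x5 ≥ 0.
At the optimum only phthalo green, carbon black, iron-oxide yellow are positive (chrome yellow, barium sulfate = 0). Binding constraints: hiding power, red component, blue component.
Solving gives x1 = 0.9496, x3 = 1.327, x4 = 2.214.
Objective = 17.24·0.9496 + 1.88·1.327 + 1.86·2.214 = 22.9839.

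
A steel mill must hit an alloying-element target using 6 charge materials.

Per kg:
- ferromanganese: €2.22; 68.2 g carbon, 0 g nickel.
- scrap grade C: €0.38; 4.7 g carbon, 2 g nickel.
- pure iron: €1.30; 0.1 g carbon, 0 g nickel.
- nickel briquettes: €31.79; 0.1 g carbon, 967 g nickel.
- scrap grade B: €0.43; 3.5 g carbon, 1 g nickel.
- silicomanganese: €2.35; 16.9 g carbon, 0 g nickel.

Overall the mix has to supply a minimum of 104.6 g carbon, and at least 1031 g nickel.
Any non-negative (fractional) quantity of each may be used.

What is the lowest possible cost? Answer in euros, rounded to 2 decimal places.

This is a linear program. Let x1 = kg of ferromanganese, x2 = kg of scrap grade C, x3 = kg of pure iron, x4 = kg of nickel briquettes, x5 = kg of scrap grade B, x6 = kg of silicomanganese.
min 2.22x1 + 0.38x2 + 1.3x3 + 31.79x4 + 0.43x5 + 2.35x6 subject to:
  68.2x1 + 4.7x2 + 0.1x3 + 0.1x4 + 3.5x5 + 16.9x6 ≥ 104.6   (carbon)
  2x2 + 967x4 + 1x5 ≥ 1031   (nickel)
  x1, x2, x3, x4, x5, x6 ≥ 0.
At the optimum only ferromanganese, nickel briquettes are positive (scrap grade C, pure iron, scrap grade B, silicomanganese = 0). There the carbon and nickel constraints are tight.
That vertex is x1 = 1.5322, x4 = 1.0662.
Cost = 2.22·1.5322 + 31.79·1.0662 = 37.2960.

€37.30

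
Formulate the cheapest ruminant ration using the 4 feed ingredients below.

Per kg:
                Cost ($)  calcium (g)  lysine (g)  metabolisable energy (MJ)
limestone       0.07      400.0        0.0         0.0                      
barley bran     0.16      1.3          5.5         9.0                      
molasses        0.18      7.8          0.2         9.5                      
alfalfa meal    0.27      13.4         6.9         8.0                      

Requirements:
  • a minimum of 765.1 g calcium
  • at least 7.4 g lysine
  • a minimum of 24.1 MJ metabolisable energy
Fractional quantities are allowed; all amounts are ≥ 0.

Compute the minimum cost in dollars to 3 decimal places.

$0.562

This is a linear program. Let x1 = kg of limestone, x2 = kg of barley bran, x3 = kg of molasses, x4 = kg of alfalfa meal.
min 0.07x1 + 0.16x2 + 0.18x3 + 0.27x4 with:
  400x1 + 1.3x2 + 7.8x3 + 13.4x4 ≥ 765.1   (calcium)
  5.5x2 + 0.2x3 + 6.9x4 ≥ 7.4   (lysine)
  9x2 + 9.5x3 + 8x4 ≥ 24.1   (metabolisable energy)
  x1, x2, x3, x4 ≥ 0.
The cheapest feasible vertex uses only limestone, barley bran; molasses, alfalfa meal are not used. Binding constraints: calcium and metabolisable energy.
That vertex is x1 = 1.904, x2 = 2.678.
Cost = 0.07·1.904 + 0.16·2.678 = 0.56176.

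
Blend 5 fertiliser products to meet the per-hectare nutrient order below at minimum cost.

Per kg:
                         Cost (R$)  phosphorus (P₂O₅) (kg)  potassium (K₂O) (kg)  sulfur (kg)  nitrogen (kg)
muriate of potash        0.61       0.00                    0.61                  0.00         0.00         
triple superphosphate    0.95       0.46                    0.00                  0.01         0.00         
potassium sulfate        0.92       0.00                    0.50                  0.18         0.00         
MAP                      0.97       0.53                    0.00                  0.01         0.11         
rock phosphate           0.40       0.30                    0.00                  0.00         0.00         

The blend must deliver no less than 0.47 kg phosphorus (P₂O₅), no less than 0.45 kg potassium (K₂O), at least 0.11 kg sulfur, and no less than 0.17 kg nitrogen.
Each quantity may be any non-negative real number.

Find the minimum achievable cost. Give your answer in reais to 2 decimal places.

R$2.17

This is a linear program. Let x1 = kg of muriate of potash, x2 = kg of triple superphosphate, x3 = kg of potassium sulfate, x4 = kg of MAP, x5 = kg of rock phosphate.
min 0.61x1 + 0.95x2 + 0.92x3 + 0.97x4 + 0.4x5 s.t.:
  0.46x2 + 0.53x4 + 0.3x5 ≥ 0.47   (phosphorus (P₂O₅))
  0.61x1 + 0.5x3 ≥ 0.45   (potassium (K₂O))
  0.01x2 + 0.18x3 + 0.01x4 ≥ 0.11   (sulfur)
  0.11x4 ≥ 0.17   (nitrogen)
  x1, x2, x3, x4, x5 ≥ 0.
The minimum-cost mix takes nothing from triple superphosphate, rock phosphate — only muriate of potash, potassium sulfate, MAP. There the potassium (K₂O), sulfur, nitrogen constraints are tight.
That vertex is x1 = 0.3072, x3 = 0.5253, x4 = 1.545.
Hence cost = 0.61·0.3072 + 0.92·0.5253 + 0.97·1.545 = R$2.1693.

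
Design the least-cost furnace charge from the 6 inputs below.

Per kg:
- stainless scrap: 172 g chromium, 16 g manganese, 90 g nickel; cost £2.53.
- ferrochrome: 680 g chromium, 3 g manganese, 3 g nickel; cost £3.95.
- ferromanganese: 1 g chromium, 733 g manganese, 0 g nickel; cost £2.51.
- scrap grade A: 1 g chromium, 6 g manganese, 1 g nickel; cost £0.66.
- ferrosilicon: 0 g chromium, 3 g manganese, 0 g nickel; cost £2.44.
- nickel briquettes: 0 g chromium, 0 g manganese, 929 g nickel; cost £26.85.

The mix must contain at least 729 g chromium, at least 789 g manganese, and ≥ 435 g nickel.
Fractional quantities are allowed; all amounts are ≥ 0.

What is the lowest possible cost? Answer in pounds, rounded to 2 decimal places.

£14.67

Set it up as a linear program. Let x1 = kg of stainless scrap, x2 = kg of ferrochrome, x3 = kg of ferromanganese, x4 = kg of scrap grade A, x5 = kg of ferrosilicon, x6 = kg of nickel briquettes.
min 2.53x1 + 3.95x2 + 2.51x3 + 0.66x4 + 2.44x5 + 26.85x6 subject to:
  172x1 + 680x2 + 1x3 + 1x4 ≥ 729   (chromium)
  16x1 + 3x2 + 733x3 + 6x4 + 3x5 ≥ 789   (manganese)
  90x1 + 3x2 + 1x4 + 929x6 ≥ 435   (nickel)
  x1, x2, x3, x4, x5, x6 ≥ 0.
The cheapest feasible vertex uses only stainless scrap, ferromanganese; ferrochrome, scrap grade A, ferrosilicon, nickel briquettes are not used. The manganese and nickel requirements are met with equality.
Optimal quantities: stainless scrap = 4.8333 kg, ferromanganese = 0.9709 kg.
Objective = 2.53·4.8333 + 2.51·0.9709 = 14.6652.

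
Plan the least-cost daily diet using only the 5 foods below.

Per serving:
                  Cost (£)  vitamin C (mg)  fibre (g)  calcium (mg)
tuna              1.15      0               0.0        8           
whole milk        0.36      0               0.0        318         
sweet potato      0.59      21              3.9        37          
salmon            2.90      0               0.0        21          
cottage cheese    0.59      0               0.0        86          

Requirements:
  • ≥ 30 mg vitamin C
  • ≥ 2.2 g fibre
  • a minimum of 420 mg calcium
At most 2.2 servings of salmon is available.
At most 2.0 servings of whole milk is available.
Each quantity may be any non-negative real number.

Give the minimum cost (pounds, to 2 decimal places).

Treat it as an LP. Let x1 = servings of tuna, x2 = servings of whole milk, x3 = servings of sweet potato, x4 = servings of salmon, x5 = servings of cottage cheese.
min 1.15x1 + 0.36x2 + 0.59x3 + 2.9x4 + 0.59x5 s.t.:
  21x3 ≥ 30   (vitamin C)
  3.9x3 ≥ 2.2   (fibre)
  8x1 + 318x2 + 37x3 + 21x4 + 86x5 ≥ 420   (calcium)
  x4 ≤ 2.2
  x2 ≤ 2
  x1, x2, x3, x4, x5 ≥ 0.
The minimum-cost mix takes nothing from tuna, salmon, cottage cheese — only whole milk, sweet potato. The vitamin C and calcium requirements are met with equality.
So whole milk = 1.155 servings, sweet potato = 1.429 servings.
Hence cost = 0.36·1.155 + 0.59·1.429 = £1.2589.

£1.26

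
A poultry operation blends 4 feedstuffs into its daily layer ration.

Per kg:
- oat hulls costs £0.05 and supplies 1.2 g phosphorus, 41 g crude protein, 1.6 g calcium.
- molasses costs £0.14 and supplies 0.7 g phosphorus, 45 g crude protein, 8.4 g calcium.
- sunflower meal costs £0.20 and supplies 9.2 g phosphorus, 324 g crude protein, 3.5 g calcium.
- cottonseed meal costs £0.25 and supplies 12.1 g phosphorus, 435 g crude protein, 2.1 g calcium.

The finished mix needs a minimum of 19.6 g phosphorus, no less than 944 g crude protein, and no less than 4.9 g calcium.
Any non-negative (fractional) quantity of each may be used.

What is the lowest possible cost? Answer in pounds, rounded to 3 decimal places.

Let x1 = kg of oat hulls, x2 = kg of molasses, x3 = kg of sunflower meal, x4 = kg of cottonseed meal.
min 0.05x1 + 0.14x2 + 0.2x3 + 0.25x4 subject to:
  1.2x1 + 0.7x2 + 9.2x3 + 12.1x4 ≥ 19.6   (phosphorus)
  41x1 + 45x2 + 324x3 + 435x4 ≥ 944   (crude protein)
  1.6x1 + 8.4x2 + 3.5x3 + 2.1x4 ≥ 4.9   (calcium)
  x1, x2, x3, x4 ≥ 0.
At the optimum only sunflower meal, cottonseed meal are positive (oat hulls, molasses = 0). Binding constraints: crude protein and calcium.
So sunflower meal = 0.1771 kg, cottonseed meal = 2.038 kg.
Hence cost = 0.2·0.1771 + 0.25·2.038 = £0.54492.

£0.545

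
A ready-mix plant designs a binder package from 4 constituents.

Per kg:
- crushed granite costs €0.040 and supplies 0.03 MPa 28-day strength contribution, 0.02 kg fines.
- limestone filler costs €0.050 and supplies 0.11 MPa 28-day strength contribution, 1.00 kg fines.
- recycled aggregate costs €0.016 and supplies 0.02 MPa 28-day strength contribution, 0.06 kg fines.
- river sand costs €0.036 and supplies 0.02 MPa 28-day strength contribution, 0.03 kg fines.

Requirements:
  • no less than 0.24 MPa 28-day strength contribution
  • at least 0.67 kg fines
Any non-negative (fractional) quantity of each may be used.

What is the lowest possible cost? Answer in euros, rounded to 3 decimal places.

Set it up as a linear program. Let x1 = kg of crushed granite, x2 = kg of limestone filler, x3 = kg of recycled aggregate, x4 = kg of river sand.
min 0.04x1 + 0.05x2 + 0.016x3 + 0.036x4 subject to:
  0.03x1 + 0.11x2 + 0.02x3 + 0.02x4 ≥ 0.24   (28-day strength contribution)
  0.02x1 + 1x2 + 0.06x3 + 0.03x4 ≥ 0.67   (fines)
  x1, x2, x3, x4 ≥ 0.
The optimal basis is {limestone filler}; crushed granite, recycled aggregate, river sand drop out. There the 28-day strength contribution constraint is tight.
Solving gives x2 = 2.182.
Total cost: 0.05·2.182 = 0.10910.

€0.109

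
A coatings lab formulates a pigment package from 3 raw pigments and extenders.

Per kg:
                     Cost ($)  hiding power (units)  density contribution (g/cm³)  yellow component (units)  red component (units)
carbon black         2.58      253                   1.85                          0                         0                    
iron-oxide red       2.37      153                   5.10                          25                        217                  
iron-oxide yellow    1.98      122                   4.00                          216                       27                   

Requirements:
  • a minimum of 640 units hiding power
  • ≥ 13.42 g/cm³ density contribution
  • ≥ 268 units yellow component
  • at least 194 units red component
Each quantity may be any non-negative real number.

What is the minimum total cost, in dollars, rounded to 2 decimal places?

This is a linear program. Let x1 = kg of carbon black, x2 = kg of iron-oxide red, x3 = kg of iron-oxide yellow.
min 2.58x1 + 2.37x2 + 1.98x3 subject to:
  253x1 + 153x2 + 122x3 ≥ 640   (hiding power)
  1.85x1 + 5.1x2 + 4x3 ≥ 13.42   (density contribution)
  25x2 + 216x3 ≥ 268   (yellow component)
  217x2 + 27x3 ≥ 194   (red component)
  x1, x2, x3 ≥ 0.
The optimal mix uses every input. The hiding power, density contribution, yellow component requirements are met with equality.
That vertex is x1 = 1.191, x2 = 1.349, x3 = 1.085.
Cost = 2.58·1.191 + 2.37·1.349 + 1.98·1.085 = 8.4182.

$8.42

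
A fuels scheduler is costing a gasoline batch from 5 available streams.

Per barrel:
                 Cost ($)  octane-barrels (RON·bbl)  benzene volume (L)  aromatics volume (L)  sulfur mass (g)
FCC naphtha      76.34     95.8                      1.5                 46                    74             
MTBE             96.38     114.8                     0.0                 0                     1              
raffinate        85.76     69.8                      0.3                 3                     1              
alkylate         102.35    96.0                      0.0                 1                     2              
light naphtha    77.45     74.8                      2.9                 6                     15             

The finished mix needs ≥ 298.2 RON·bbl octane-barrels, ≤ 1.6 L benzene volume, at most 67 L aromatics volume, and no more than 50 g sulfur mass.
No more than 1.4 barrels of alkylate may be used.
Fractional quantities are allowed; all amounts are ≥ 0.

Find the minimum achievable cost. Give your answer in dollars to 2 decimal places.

$247.70

Treat it as an LP. Let x1 = barrels of FCC naphtha, x2 = barrels of MTBE, x3 = barrels of raffinate, x4 = barrels of alkylate, x5 = barrels of light naphtha.
Minimise 76.34x1 + 96.38x2 + 85.76x3 + 102.35x4 + 77.45x5 with:
  95.8x1 + 114.8x2 + 69.8x3 + 96x4 + 74.8x5 ≥ 298.2   (octane-barrels)
  1.5x1 + 0.3x3 + 2.9x5 ≤ 1.6   (benzene volume)
  46x1 + 3x3 + 1x4 + 6x5 ≤ 67   (aromatics volume)
  74x1 + 1x2 + 1x3 + 2x4 + 15x5 ≤ 50   (sulfur mass)
  x4 ≤ 1.4
  x1, x2, x3, x4, x5 ≥ 0.
At the optimum only FCC naphtha, MTBE are positive (raffinate, alkylate, light naphtha = 0). There the octane-barrels and sulfur mass constraints are tight.
Solving gives x1 = 0.64788, x2 = 2.0569.
Objective = 76.34·0.64788 + 96.38·2.0569 = 247.7032.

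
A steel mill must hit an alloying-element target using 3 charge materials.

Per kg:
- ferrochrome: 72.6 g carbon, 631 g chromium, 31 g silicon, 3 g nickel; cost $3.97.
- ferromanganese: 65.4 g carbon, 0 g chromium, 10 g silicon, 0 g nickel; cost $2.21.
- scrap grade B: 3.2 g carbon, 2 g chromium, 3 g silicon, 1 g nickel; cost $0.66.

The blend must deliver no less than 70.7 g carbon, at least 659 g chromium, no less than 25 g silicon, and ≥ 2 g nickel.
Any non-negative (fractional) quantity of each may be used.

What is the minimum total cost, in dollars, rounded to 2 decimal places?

Set it up as a linear program. Let x1 = kg of ferrochrome, x2 = kg of ferromanganese, x3 = kg of scrap grade B.
Minimize 3.97x1 + 2.21x2 + 0.66x3 with:
  72.6x1 + 65.4x2 + 3.2x3 ≥ 70.7   (carbon)
  631x1 + 2x3 ≥ 659   (chromium)
  31x1 + 10x2 + 3x3 ≥ 25   (silicon)
  3x1 + 1x3 ≥ 2   (nickel)
  x1, x2, x3 ≥ 0.
The cheapest feasible vertex uses only ferrochrome; ferromanganese, scrap grade B are not used. Binding constraint: chromium.
Optimal quantities: ferrochrome = 1.0444 kg.
Total cost: 3.97·1.0444 = 4.1463.

$4.15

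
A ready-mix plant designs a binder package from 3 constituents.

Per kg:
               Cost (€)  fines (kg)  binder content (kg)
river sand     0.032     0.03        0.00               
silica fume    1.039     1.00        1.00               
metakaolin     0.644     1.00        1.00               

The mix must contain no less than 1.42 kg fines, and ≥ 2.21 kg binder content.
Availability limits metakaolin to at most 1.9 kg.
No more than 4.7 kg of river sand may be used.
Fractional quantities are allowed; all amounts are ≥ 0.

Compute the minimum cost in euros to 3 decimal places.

Let x1 = kg of river sand, x2 = kg of silica fume, x3 = kg of metakaolin.
Minimize 0.032x1 + 1.039x2 + 0.644x3 s.t.:
  0.03x1 + 1x2 + 1x3 ≥ 1.42   (fines)
  1x2 + 1x3 ≥ 2.21   (binder content)
  x3 ≤ 1.9
  x1 ≤ 4.7
  x1, x2, x3 ≥ 0.
At the optimum only silica fume, metakaolin are positive (river sand = 0). The binder content and the metakaolin cap requirements are met with equality.
Solving gives x2 = 0.31, x3 = 1.9.
Objective = 1.039·0.31 + 0.644·1.9 = 1.54569.

€1.546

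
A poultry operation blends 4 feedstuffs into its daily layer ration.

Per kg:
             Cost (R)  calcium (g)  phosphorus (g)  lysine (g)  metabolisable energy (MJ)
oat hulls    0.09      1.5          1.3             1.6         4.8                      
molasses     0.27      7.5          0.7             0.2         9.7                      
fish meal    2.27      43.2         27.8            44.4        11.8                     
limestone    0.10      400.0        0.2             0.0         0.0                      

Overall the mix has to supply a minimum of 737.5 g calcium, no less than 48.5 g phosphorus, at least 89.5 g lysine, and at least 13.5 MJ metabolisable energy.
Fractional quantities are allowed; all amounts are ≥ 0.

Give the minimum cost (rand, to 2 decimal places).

Let x1 = kg of oat hulls, x2 = kg of molasses, x3 = kg of fish meal, x4 = kg of limestone.
Minimise 0.09x1 + 0.27x2 + 2.27x3 + 0.1x4 s.t.:
  1.5x1 + 7.5x2 + 43.2x3 + 400x4 ≥ 737.5   (calcium)
  1.3x1 + 0.7x2 + 27.8x3 + 0.2x4 ≥ 48.5   (phosphorus)
  1.6x1 + 0.2x2 + 44.4x3 ≥ 89.5   (lysine)
  4.8x1 + 9.7x2 + 11.8x3 ≥ 13.5   (metabolisable energy)
  x1, x2, x3, x4 ≥ 0.
The optimal basis is {fish meal, limestone}; oat hulls, molasses drop out. There the calcium and lysine constraints are tight.
Optimal quantities: fish meal = 2.016 kg, limestone = 1.626 kg.
Objective = 2.27·2.016 + 0.1·1.626 = 4.7389.

R4.74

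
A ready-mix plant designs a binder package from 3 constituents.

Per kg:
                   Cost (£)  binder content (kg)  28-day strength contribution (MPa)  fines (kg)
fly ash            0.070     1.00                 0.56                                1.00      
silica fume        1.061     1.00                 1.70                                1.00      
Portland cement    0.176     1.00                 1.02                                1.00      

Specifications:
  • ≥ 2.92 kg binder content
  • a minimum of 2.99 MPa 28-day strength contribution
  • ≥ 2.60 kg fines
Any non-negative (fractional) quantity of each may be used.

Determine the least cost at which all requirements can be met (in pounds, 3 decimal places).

Set it up as a linear program. Let x1 = kg of fly ash, x2 = kg of silica fume, x3 = kg of Portland cement.
Minimize 0.07x1 + 1.061x2 + 0.176x3 s.t.:
  1x1 + 1x2 + 1x3 ≥ 2.92   (binder content)
  0.56x1 + 1.7x2 + 1.02x3 ≥ 2.99   (28-day strength contribution)
  1x1 + 1x2 + 1x3 ≥ 2.6   (fines)
  x1, x2, x3 ≥ 0.
At the optimum only fly ash is positive (silica fume, Portland cement = 0). There the 28-day strength contribution constraint is tight.
Solving gives x1 = 5.339.
Objective = 0.07·5.339 = 0.37373.

£0.374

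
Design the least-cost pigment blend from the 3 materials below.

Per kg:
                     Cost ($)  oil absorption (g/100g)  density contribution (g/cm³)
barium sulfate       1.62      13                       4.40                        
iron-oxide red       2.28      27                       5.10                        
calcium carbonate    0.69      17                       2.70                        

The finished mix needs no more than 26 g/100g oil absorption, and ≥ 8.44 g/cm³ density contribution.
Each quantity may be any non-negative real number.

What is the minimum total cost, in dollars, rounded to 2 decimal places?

Let x1 = kg of barium sulfate, x2 = kg of iron-oxide red, x3 = kg of calcium carbonate.
Minimize 1.62x1 + 2.28x2 + 0.69x3 with:
  13x1 + 27x2 + 17x3 ≤ 26   (oil absorption)
  4.4x1 + 5.1x2 + 2.7x3 ≥ 8.44   (density contribution)
  x1, x2, x3 ≥ 0.
The minimum-cost mix takes nothing from iron-oxide red — only barium sulfate, calcium carbonate. The oil absorption and density contribution requirements are met with equality.
That vertex is x1 = 1.846, x3 = 0.1179.
Total cost: 1.62·1.846 + 0.69·0.1179 = 3.0719.

$3.07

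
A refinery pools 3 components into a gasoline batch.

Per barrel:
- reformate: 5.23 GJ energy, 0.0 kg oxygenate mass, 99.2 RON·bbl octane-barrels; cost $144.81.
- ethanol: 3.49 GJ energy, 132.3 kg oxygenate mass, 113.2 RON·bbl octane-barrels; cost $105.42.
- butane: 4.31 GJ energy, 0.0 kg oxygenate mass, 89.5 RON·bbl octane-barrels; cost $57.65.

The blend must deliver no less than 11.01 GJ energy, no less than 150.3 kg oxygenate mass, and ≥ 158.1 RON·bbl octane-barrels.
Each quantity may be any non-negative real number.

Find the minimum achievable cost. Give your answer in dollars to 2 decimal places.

$214.00

Let x1 = barrels of reformate, x2 = barrels of ethanol, x3 = barrels of butane.
Minimise 144.81x1 + 105.42x2 + 57.65x3 with:
  5.23x1 + 3.49x2 + 4.31x3 ≥ 11.01   (energy)
  132.3x2 ≥ 150.3   (oxygenate mass)
  99.2x1 + 113.2x2 + 89.5x3 ≥ 158.1   (octane-barrels)
  x1, x2, x3 ≥ 0.
The minimum-cost mix takes nothing from reformate — only ethanol, butane. Binding constraints: energy and oxygenate mass.
Optimal quantities: ethanol = 1.1361 barrels, butane = 1.6346 barrels.
Hence cost = 105.42·1.1361 + 57.65·1.6346 = $214.0024.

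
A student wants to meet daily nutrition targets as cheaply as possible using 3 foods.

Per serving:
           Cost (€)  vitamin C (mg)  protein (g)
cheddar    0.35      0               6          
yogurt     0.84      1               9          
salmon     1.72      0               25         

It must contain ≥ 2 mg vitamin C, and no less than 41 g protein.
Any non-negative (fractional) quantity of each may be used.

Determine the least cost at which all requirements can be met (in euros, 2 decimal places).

€3.02

Treat it as an LP. Let x1 = servings of cheddar, x2 = servings of yogurt, x3 = servings of salmon.
Minimize 0.35x1 + 0.84x2 + 1.72x3 subject to:
  1x2 ≥ 2   (vitamin C)
  6x1 + 9x2 + 25x3 ≥ 41   (protein)
  x1, x2, x3 ≥ 0.
The cheapest feasible vertex uses only cheddar, yogurt; salmon is not used. There the vitamin C and protein constraints are tight.
So cheddar = 3.833 servings, yogurt = 2 servings.
Objective = 0.35·3.833 + 0.84·2 = 3.0216.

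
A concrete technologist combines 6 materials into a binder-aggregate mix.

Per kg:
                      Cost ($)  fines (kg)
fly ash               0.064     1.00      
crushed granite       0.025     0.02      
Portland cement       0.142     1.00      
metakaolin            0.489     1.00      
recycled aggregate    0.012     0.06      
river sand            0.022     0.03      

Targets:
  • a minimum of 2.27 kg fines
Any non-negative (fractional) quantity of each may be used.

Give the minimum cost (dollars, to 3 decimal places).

$0.145

Let x1 = kg of fly ash, x2 = kg of crushed granite, x3 = kg of Portland cement, x4 = kg of metakaolin, x5 = kg of recycled aggregate, x6 = kg of river sand.
Minimize 0.064x1 + 0.025x2 + 0.142x3 + 0.489x4 + 0.012x5 + 0.022x6 subject to:
  1x1 + 0.02x2 + 1x3 + 1x4 + 0.06x5 + 0.03x6 ≥ 2.27   (fines)
  x1, x2, x3, x4, x5, x6 ≥ 0.
The optimal basis is {fly ash}; crushed granite, Portland cement, metakaolin, recycled aggregate, river sand drop out. There the fines constraint is tight.
That vertex is x1 = 2.27.
Total cost: 0.064·2.27 = 0.14528.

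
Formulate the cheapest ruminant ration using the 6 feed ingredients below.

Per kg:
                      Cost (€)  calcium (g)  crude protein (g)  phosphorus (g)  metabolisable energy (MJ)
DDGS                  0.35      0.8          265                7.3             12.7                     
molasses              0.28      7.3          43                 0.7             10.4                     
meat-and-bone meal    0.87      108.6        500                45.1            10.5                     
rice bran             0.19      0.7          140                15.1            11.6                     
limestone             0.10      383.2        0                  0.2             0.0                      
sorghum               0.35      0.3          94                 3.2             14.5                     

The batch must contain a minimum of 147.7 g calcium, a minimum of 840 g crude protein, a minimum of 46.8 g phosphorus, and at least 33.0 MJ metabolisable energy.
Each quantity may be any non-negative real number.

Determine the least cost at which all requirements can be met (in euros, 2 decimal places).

This is a linear program. Let x1 = kg of DDGS, x2 = kg of molasses, x3 = kg of meat-and-bone meal, x4 = kg of rice bran, x5 = kg of limestone, x6 = kg of sorghum.
Minimise 0.35x1 + 0.28x2 + 0.87x3 + 0.19x4 + 0.1x5 + 0.35x6 s.t.:
  0.8x1 + 7.3x2 + 108.6x3 + 0.7x4 + 383.2x5 + 0.3x6 ≥ 147.7   (calcium)
  265x1 + 43x2 + 500x3 + 140x4 + 94x6 ≥ 840   (crude protein)
  7.3x1 + 0.7x2 + 45.1x3 + 15.1x4 + 0.2x5 + 3.2x6 ≥ 46.8   (phosphorus)
  12.7x1 + 10.4x2 + 10.5x3 + 11.6x4 + 14.5x6 ≥ 33   (metabolisable energy)
  x1, x2, x3, x4, x5, x6 ≥ 0.
The cheapest feasible vertex uses only DDGS, rice bran, limestone; molasses, meat-and-bone meal, sorghum are not used. The calcium, crude protein, phosphorus requirements are met with equality.
That vertex is x1 = 2.062, x4 = 2.098, x5 = 0.3773.
Objective = 0.35·2.062 + 0.19·2.098 + 0.1·0.3773 = 1.1581.

€1.16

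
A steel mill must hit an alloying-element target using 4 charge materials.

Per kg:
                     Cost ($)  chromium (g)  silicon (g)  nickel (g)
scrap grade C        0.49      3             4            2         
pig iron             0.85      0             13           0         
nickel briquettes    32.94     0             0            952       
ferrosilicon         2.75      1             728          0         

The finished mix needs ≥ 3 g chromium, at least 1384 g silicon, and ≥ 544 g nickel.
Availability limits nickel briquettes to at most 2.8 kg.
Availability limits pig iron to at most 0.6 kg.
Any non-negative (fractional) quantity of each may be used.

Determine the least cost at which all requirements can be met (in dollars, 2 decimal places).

This is a linear program. Let x1 = kg of scrap grade C, x2 = kg of pig iron, x3 = kg of nickel briquettes, x4 = kg of ferrosilicon.
Minimise 0.49x1 + 0.85x2 + 32.94x3 + 2.75x4 s.t.:
  3x1 + 1x4 ≥ 3   (chromium)
  4x1 + 13x2 + 728x4 ≥ 1384   (silicon)
  2x1 + 952x3 ≥ 544   (nickel)
  x3 ≤ 2.8
  x2 ≤ 0.6
  x1, x2, x3, x4 ≥ 0.
The cheapest feasible vertex uses only scrap grade C, nickel briquettes, ferrosilicon; pig iron is not used. Binding constraints: chromium, silicon, nickel.
Optimal quantities: scrap grade C = 0.367 kg, nickel briquettes = 0.5707 kg, ferrosilicon = 1.899 kg.
Cost = 0.49·0.367 + 32.94·0.5707 + 2.75·1.899 = 24.2009.

$24.20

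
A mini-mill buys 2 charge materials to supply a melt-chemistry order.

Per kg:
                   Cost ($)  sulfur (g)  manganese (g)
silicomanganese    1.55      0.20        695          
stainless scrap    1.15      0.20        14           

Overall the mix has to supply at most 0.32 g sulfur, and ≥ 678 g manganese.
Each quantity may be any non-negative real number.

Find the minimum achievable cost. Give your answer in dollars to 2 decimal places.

$1.51

Set it up as a linear program. Let x1 = kg of silicomanganese, x2 = kg of stainless scrap.
min 1.55x1 + 1.15x2 subject to:
  0.2x1 + 0.2x2 ≤ 0.32   (sulfur)
  695x1 + 14x2 ≥ 678   (manganese)
  x1, x2 ≥ 0.
The optimal basis is {silicomanganese}; stainless scrap drops out. There the manganese constraint is tight.
That vertex is x1 = 0.9755.
Cost = 1.55·0.9755 = 1.5120.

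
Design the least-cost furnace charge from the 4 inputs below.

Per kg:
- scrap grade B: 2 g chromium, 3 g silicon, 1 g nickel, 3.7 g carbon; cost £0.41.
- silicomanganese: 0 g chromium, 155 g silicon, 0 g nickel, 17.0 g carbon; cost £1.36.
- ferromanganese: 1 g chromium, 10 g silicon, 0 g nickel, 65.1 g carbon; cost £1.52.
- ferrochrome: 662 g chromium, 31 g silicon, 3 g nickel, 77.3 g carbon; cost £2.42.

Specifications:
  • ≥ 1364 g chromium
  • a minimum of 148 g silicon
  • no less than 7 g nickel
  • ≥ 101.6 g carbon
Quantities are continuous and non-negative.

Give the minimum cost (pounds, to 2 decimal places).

Treat it as an LP. Let x1 = kg of scrap grade B, x2 = kg of silicomanganese, x3 = kg of ferromanganese, x4 = kg of ferrochrome.
Minimize 0.41x1 + 1.36x2 + 1.52x3 + 2.42x4 s.t.:
  2x1 + 1x3 + 662x4 ≥ 1364   (chromium)
  3x1 + 155x2 + 10x3 + 31x4 ≥ 148   (silicon)
  1x1 + 3x4 ≥ 7   (nickel)
  3.7x1 + 17x2 + 65.1x3 + 77.3x4 ≥ 101.6   (carbon)
  x1, x2, x3, x4 ≥ 0.
The minimum-cost mix takes nothing from ferromanganese — only scrap grade B, silicomanganese, ferrochrome. There the chromium, silicon, nickel constraints are tight.
So scrap grade B = 0.8262 kg, silicomanganese = 0.5273 kg, ferrochrome = 2.058 kg.
Hence cost = 0.41·0.8262 + 1.36·0.5273 + 2.42·2.058 = £6.0362.

£6.04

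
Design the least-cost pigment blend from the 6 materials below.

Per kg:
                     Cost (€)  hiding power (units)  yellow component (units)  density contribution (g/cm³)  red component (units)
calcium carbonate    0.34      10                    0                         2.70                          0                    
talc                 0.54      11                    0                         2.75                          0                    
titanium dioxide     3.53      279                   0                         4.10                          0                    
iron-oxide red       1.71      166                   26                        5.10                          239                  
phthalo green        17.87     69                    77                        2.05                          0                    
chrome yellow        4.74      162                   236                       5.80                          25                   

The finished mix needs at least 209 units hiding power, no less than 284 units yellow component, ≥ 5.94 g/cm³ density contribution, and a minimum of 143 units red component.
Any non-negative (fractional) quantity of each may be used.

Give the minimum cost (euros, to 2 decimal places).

Let x1 = kg of calcium carbonate, x2 = kg of talc, x3 = kg of titanium dioxide, x4 = kg of iron-oxide red, x5 = kg of phthalo green, x6 = kg of chrome yellow.
Minimise 0.34x1 + 0.54x2 + 3.53x3 + 1.71x4 + 17.87x5 + 4.74x6 s.t.:
  10x1 + 11x2 + 279x3 + 166x4 + 69x5 + 162x6 ≥ 209   (hiding power)
  26x4 + 77x5 + 236x6 ≥ 284   (yellow component)
  2.7x1 + 2.75x2 + 4.1x3 + 5.1x4 + 2.05x5 + 5.8x6 ≥ 5.94   (density contribution)
  239x4 + 25x6 ≥ 143   (red component)
  x1, x2, x3, x4, x5, x6 ≥ 0.
The optimal basis is {iron-oxide red, chrome yellow}; calcium carbonate, talc, titanium dioxide, phthalo green drop out. There the yellow component and red component constraints are tight.
Optimal quantities: iron-oxide red = 0.478 kg, chrome yellow = 1.151 kg.
Objective = 1.71·0.478 + 4.74·1.151 = 6.2731.

€6.27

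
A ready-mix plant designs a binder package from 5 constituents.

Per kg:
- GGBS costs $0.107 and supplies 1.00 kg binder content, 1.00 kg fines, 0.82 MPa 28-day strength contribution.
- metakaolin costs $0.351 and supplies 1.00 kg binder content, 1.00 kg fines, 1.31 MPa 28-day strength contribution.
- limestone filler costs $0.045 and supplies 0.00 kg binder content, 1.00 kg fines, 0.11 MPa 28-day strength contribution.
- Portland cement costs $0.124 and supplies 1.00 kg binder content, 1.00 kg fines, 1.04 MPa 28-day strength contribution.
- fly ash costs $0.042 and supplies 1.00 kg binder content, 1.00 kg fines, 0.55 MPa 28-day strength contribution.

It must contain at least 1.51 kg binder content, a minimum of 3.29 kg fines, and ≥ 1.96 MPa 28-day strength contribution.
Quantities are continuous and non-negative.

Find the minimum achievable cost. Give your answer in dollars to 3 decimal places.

$0.150

Let x1 = kg of GGBS, x2 = kg of metakaolin, x3 = kg of limestone filler, x4 = kg of Portland cement, x5 = kg of fly ash.
Minimise 0.107x1 + 0.351x2 + 0.045x3 + 0.124x4 + 0.042x5 subject to:
  1x1 + 1x2 + 1x4 + 1x5 ≥ 1.51   (binder content)
  1x1 + 1x2 + 1x3 + 1x4 + 1x5 ≥ 3.29   (fines)
  0.82x1 + 1.31x2 + 0.11x3 + 1.04x4 + 0.55x5 ≥ 1.96   (28-day strength contribution)
  x1, x2, x3, x4, x5 ≥ 0.
The cheapest feasible vertex uses only fly ash; GGBS, metakaolin, limestone filler, Portland cement are not used. Binding constraint: 28-day strength contribution.
That vertex is x5 = 3.564.
Hence cost = 0.042·3.564 = $0.14969.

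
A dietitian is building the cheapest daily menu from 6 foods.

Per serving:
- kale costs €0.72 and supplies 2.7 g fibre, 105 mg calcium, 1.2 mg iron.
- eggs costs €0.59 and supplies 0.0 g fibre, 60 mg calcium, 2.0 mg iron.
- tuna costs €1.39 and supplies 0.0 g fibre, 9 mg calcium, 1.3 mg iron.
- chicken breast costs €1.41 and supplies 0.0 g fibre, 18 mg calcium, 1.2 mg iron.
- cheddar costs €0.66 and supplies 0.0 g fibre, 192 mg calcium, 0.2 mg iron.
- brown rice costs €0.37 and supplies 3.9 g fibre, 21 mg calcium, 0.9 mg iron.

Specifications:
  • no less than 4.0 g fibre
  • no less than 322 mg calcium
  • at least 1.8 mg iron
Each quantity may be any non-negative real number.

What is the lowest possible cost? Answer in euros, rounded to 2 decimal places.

€1.52

Let x1 = servings of kale, x2 = servings of eggs, x3 = servings of tuna, x4 = servings of chicken breast, x5 = servings of cheddar, x6 = servings of brown rice.
Minimise 0.72x1 + 0.59x2 + 1.39x3 + 1.41x4 + 0.66x5 + 0.37x6 with:
  2.7x1 + 3.9x6 ≥ 4   (fibre)
  105x1 + 60x2 + 9x3 + 18x4 + 192x5 + 21x6 ≥ 322   (calcium)
  1.2x1 + 2x2 + 1.3x3 + 1.2x4 + 0.2x5 + 0.9x6 ≥ 1.8   (iron)
  x1, x2, x3, x4, x5, x6 ≥ 0.
The minimum-cost mix takes nothing from kale, tuna, chicken breast — only eggs, cheddar, brown rice. Binding constraints: fibre, calcium, iron.
Solving gives x2 = 0.2911, x5 = 1.474, x6 = 1.026.
Total cost: 0.59·0.2911 + 0.66·1.474 + 0.37·1.026 = 1.5242.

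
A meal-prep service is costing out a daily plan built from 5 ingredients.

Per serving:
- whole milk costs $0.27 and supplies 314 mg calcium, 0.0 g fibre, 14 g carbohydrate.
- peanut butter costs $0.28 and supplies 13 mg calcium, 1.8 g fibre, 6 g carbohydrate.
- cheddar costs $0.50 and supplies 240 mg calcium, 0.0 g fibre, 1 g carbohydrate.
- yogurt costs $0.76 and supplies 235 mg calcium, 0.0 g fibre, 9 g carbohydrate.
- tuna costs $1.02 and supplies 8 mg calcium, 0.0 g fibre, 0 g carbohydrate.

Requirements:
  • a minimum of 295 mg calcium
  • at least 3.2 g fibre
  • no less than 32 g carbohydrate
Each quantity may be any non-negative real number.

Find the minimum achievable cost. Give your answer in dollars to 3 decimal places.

$0.909

This is a linear program. Let x1 = servings of whole milk, x2 = servings of peanut butter, x3 = servings of cheddar, x4 = servings of yogurt, x5 = servings of tuna.
Minimize 0.27x1 + 0.28x2 + 0.5x3 + 0.76x4 + 1.02x5 subject to:
  314x1 + 13x2 + 240x3 + 235x4 + 8x5 ≥ 295   (calcium)
  1.8x2 ≥ 3.2   (fibre)
  14x1 + 6x2 + 1x3 + 9x4 ≥ 32   (carbohydrate)
  x1, x2, x3, x4, x5 ≥ 0.
At the optimum only whole milk, peanut butter are positive (cheddar, yogurt, tuna = 0). There the fibre and carbohydrate constraints are tight.
So whole milk = 1.524 servings, peanut butter = 1.778 servings.
Cost = 0.27·1.524 + 0.28·1.778 = 0.90932.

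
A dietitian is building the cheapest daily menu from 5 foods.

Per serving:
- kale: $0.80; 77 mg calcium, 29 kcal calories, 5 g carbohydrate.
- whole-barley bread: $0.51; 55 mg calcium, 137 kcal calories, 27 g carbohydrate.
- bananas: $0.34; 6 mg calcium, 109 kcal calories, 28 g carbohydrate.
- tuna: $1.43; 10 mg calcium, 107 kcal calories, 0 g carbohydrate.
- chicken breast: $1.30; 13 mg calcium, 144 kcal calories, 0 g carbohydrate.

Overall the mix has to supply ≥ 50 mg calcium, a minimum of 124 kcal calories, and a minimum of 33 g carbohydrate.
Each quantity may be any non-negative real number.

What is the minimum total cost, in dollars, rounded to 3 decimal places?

$0.560

Let x1 = servings of kale, x2 = servings of whole-barley bread, x3 = servings of bananas, x4 = servings of tuna, x5 = servings of chicken breast.
min 0.8x1 + 0.51x2 + 0.34x3 + 1.43x4 + 1.3x5 subject to:
  77x1 + 55x2 + 6x3 + 10x4 + 13x5 ≥ 50   (calcium)
  29x1 + 137x2 + 109x3 + 107x4 + 144x5 ≥ 124   (calories)
  5x1 + 27x2 + 28x3 ≥ 33   (carbohydrate)
  x1, x2, x3, x4, x5 ≥ 0.
The cheapest feasible vertex uses only whole-barley bread, bananas; kale, tuna, chicken breast are not used. The calcium and carbohydrate requirements are met with equality.
Solving gives x2 = 0.8723, x3 = 0.3374.
Objective = 0.51·0.8723 + 0.34·0.3374 = 0.55959.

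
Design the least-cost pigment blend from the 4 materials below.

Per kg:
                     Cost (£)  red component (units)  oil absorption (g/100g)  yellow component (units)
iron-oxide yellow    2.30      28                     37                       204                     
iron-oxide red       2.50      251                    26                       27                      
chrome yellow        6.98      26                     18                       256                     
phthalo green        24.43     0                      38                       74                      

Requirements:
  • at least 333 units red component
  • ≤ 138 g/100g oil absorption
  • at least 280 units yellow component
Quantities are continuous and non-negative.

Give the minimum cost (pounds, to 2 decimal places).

£5.77

Let x1 = kg of iron-oxide yellow, x2 = kg of iron-oxide red, x3 = kg of chrome yellow, x4 = kg of phthalo green.
Minimize 2.3x1 + 2.5x2 + 6.98x3 + 24.43x4 s.t.:
  28x1 + 251x2 + 26x3 ≥ 333   (red component)
  37x1 + 26x2 + 18x3 + 38x4 ≤ 138   (oil absorption)
  204x1 + 27x2 + 256x3 + 74x4 ≥ 280   (yellow component)
  x1, x2, x3, x4 ≥ 0.
The optimal basis is {iron-oxide yellow, iron-oxide red}; chrome yellow, phthalo green drop out. Binding constraints: red component and yellow component.
Solving gives x1 = 1.215, x2 = 1.191.
Hence cost = 2.3·1.215 + 2.5·1.191 = £5.7720.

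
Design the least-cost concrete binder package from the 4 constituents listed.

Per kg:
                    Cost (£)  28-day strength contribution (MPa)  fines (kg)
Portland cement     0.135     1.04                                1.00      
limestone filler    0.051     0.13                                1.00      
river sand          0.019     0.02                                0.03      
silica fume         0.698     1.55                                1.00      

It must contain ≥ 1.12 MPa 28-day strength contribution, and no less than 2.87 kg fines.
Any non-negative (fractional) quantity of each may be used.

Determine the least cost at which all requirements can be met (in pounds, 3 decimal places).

Set it up as a linear program. Let x1 = kg of Portland cement, x2 = kg of limestone filler, x3 = kg of river sand, x4 = kg of silica fume.
min 0.135x1 + 0.051x2 + 0.019x3 + 0.698x4 s.t.:
  1.04x1 + 0.13x2 + 0.02x3 + 1.55x4 ≥ 1.12   (28-day strength contribution)
  1x1 + 1x2 + 0.03x3 + 1x4 ≥ 2.87   (fines)
  x1, x2, x3, x4 ≥ 0.
The minimum-cost mix takes nothing from river sand, silica fume — only Portland cement, limestone filler. Binding constraints: 28-day strength contribution and fines.
So Portland cement = 0.8208 kg, limestone filler = 2.049 kg.
Hence cost = 0.135·0.8208 + 0.051·2.049 = £0.21531.

£0.215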